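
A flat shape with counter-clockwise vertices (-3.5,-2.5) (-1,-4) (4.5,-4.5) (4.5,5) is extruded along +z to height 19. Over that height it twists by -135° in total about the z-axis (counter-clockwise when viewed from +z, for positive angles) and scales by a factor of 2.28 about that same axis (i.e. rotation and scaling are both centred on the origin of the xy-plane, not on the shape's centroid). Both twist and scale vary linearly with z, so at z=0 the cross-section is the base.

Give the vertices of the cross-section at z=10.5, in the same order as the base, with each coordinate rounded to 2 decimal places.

Cross-section at z=10.5: (-5.70,4.63) (-7.04,-0.17) (-5.37,-9.45) (10.27,-5.14)

t = z/height = 10.5/19 = 0.552632
s = 1 + (scale-1)·z/height = 1 + (2.28-1)·10.5/19 = 1.707368
θ = twist·z/height = -135°·10.5/19 = -74.6053° = -1.302107 rad
cos θ = 0.265468, sin θ = -0.964120 (intermediates below are computed at full precision and shown rounded to 5 d.p.)
v1: (-3.5,-2.5) → rotate → (-3.33944,2.71075) → ×s → (-5.70165,4.62825) → (-5.70,4.63)
v2: (-1,-4) → rotate → (-4.12195,-0.09775) → ×s → (-7.03768,-0.16690) → (-7.04,-0.17)
v3: (4.5,-4.5) → rotate → (-3.14394,-5.53314) → ×s → (-5.36786,-9.44711) → (-5.37,-9.45)
v4: (4.5,5) → rotate → (6.01520,-3.01120) → ×s → (10.27017,-5.14123) → (10.27,-5.14)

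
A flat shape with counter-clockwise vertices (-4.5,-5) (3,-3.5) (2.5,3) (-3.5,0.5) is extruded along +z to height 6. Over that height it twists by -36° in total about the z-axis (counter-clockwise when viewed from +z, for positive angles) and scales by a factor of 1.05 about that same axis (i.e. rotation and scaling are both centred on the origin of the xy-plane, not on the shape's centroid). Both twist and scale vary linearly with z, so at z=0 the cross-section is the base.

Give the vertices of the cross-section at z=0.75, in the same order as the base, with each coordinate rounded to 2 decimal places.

Cross-section at z=0.75: (-4.91,-4.66) (2.73,-3.75) (2.74,2.81) (-3.47,0.78)

t = z/height = 0.75/6 = 0.125
s = 1 + (scale-1)·z/height = 1 + (1.05-1)·0.75/6 = 1.006250
θ = twist·z/height = -36°·0.75/6 = -4.5000° = -0.078540 rad
cos θ = 0.996917, sin θ = -0.078459 (intermediates below are computed at full precision and shown rounded to 5 d.p.)
v1: (-4.5,-5) → rotate → (-4.87842,-4.63152) → ×s → (-4.90891,-4.66047) → (-4.91,-4.66)
v2: (3,-3.5) → rotate → (2.71615,-3.72459) → ×s → (2.73312,-3.74787) → (2.73,-3.75)
v3: (2.5,3) → rotate → (2.72767,2.79460) → ×s → (2.74472,2.81207) → (2.74,2.81)
v4: (-3.5,0.5) → rotate → (-3.44998,0.77307) → ×s → (-3.47154,0.77790) → (-3.47,0.78)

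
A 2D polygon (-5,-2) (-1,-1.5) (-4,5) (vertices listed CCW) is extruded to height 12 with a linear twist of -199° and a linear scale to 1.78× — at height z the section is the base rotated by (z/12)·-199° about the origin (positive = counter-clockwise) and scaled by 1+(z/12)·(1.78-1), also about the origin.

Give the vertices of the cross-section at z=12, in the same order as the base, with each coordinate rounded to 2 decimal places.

Cross-section at z=12: (9.57,0.47) (2.55,1.95) (3.83,-10.73)

t = z/height = 12/12 = 1
s = 1 + (scale-1)·z/height = 1 + (1.78-1)·12/12 = 1.780000
θ = twist·z/height = -199°·12/12 = -199.0000° = -3.473205 rad
cos θ = -0.945519, sin θ = 0.325568 (intermediates below are computed at full precision and shown rounded to 5 d.p.)
v1: (-5,-2) → rotate → (5.37873,0.26320) → ×s → (9.57414,0.46849) → (9.57,0.47)
v2: (-1,-1.5) → rotate → (1.43387,1.09271) → ×s → (2.55229,1.94502) → (2.55,1.95)
v3: (-4,5) → rotate → (2.15423,-6.02987) → ×s → (3.83454,-10.73316) → (3.83,-10.73)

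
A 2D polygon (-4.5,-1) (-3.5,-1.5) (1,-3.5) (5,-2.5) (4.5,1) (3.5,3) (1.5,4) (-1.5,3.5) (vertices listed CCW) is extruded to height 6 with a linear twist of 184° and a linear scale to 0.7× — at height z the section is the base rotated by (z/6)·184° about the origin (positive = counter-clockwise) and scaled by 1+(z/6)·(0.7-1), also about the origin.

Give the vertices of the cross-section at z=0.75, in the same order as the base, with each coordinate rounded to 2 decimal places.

Cross-section at z=0.75: (-3.61,-2.58) (-2.54,-2.65) (2.20,-2.72) (5.37,-0.33) (3.61,2.58) (1.97,3.97) (-0.18,4.11) (-2.65,2.54)

t = z/height = 0.75/6 = 0.125
s = 1 + (scale-1)·z/height = 1 + (0.7-1)·0.75/6 = 0.962500
θ = twist·z/height = 184°·0.75/6 = 23.0000° = 0.401426 rad
cos θ = 0.920505, sin θ = 0.390731 (intermediates below are computed at full precision and shown rounded to 5 d.p.)
v1: (-4.5,-1) → rotate → (-3.75154,-2.67879) → ×s → (-3.61086,-2.57834) → (-3.61,-2.58)
v2: (-3.5,-1.5) → rotate → (-2.63567,-2.74832) → ×s → (-2.53683,-2.64525) → (-2.54,-2.65)
v3: (1,-3.5) → rotate → (2.28806,-2.83104) → ×s → (2.20226,-2.72487) → (2.20,-2.72)
v4: (5,-2.5) → rotate → (5.57935,-0.34761) → ×s → (5.37013,-0.33457) → (5.37,-0.33)
v5: (4.5,1) → rotate → (3.75154,2.67879) → ×s → (3.61086,2.57834) → (3.61,2.58)
v6: (3.5,3) → rotate → (2.04957,4.12907) → ×s → (1.97271,3.97423) → (1.97,3.97)
v7: (1.5,4) → rotate → (-0.18217,4.26812) → ×s → (-0.17534,4.10806) → (-0.18,4.11)
v8: (-1.5,3.5) → rotate → (-2.74832,2.63567) → ×s → (-2.64525,2.53683) → (-2.65,2.54)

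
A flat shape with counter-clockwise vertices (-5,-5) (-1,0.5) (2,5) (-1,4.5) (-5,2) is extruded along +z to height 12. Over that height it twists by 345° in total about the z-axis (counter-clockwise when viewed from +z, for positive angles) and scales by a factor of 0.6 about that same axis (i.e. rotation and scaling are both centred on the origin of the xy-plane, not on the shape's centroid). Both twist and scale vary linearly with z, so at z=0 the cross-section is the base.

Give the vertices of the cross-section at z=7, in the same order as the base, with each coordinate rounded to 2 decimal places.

t = z/height = 7/12 = 0.583333
s = 1 + (scale-1)·z/height = 1 + (0.6-1)·7/12 = 0.766667
θ = twist·z/height = 345°·7/12 = 201.2500° = 3.512475 rad
cos θ = -0.932008, sin θ = -0.362438 (intermediates below are computed at full precision and shown rounded to 5 d.p.)
v1: (-5,-5) → rotate → (2.84785,6.47223) → ×s → (2.18335,4.96204) → (2.18,4.96)
v2: (-1,0.5) → rotate → (1.11323,-0.10357) → ×s → (0.85347,-0.07940) → (0.85,-0.08)
v3: (2,5) → rotate → (-0.05183,-5.38492) → ×s → (-0.03973,-4.12844) → (-0.04,-4.13)
v4: (-1,4.5) → rotate → (2.56298,-3.83160) → ×s → (1.96495,-2.93756) → (1.96,-2.94)
v5: (-5,2) → rotate → (5.38492,-0.05183) → ×s → (4.12844,-0.03973) → (4.13,-0.04)

Cross-section at z=7: (2.18,4.96) (0.85,-0.08) (-0.04,-4.13) (1.96,-2.94) (4.13,-0.04)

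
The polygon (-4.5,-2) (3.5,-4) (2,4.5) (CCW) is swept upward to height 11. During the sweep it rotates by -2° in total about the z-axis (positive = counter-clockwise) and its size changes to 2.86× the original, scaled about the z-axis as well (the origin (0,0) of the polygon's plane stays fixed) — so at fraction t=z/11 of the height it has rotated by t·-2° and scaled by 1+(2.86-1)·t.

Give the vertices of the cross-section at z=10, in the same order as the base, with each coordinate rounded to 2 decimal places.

t = z/height = 10/11 = 0.909091
s = 1 + (scale-1)·z/height = 1 + (2.86-1)·10/11 = 2.690909
θ = twist·z/height = -2°·10/11 = -1.8182° = -0.031733 rad
cos θ = 0.999497, sin θ = -0.031728 (intermediates below are computed at full precision and shown rounded to 5 d.p.)
v1: (-4.5,-2) → rotate → (-4.56119,-1.85622) → ×s → (-12.27375,-4.99491) → (-12.27,-4.99)
v2: (3.5,-4) → rotate → (3.37133,-4.10903) → ×s → (9.07193,-11.05704) → (9.07,-11.06)
v3: (2,4.5) → rotate → (2.14177,4.43428) → ×s → (5.76331,11.93224) → (5.76,11.93)

Cross-section at z=10: (-12.27,-4.99) (9.07,-11.06) (5.76,11.93)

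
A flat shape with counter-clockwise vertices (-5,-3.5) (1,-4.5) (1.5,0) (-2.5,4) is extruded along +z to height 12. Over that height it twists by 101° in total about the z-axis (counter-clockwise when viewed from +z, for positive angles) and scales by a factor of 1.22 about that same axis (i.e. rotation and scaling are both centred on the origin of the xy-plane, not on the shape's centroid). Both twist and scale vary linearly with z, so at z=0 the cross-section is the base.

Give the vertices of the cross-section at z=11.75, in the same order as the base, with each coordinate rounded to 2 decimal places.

Cross-section at z=11.75: (5.14,-5.35) (5.22,2.05) (-0.28,1.80) (-4.33,-3.75)

t = z/height = 11.75/12 = 0.979167
s = 1 + (scale-1)·z/height = 1 + (1.22-1)·11.75/12 = 1.215417
θ = twist·z/height = 101°·11.75/12 = 98.8958° = 1.726058 rad
cos θ = -0.154639, sin θ = 0.987971 (intermediates below are computed at full precision and shown rounded to 5 d.p.)
v1: (-5,-3.5) → rotate → (4.23109,-4.39862) → ×s → (5.14254,-5.34616) → (5.14,-5.35)
v2: (1,-4.5) → rotate → (4.29123,1.68384) → ×s → (5.21563,2.04657) → (5.22,2.05)
v3: (1.5,0) → rotate → (-0.23196,1.48196) → ×s → (-0.28193,1.80119) → (-0.28,1.80)
v4: (-2.5,4) → rotate → (-3.56529,-3.08848) → ×s → (-4.33331,-3.75379) → (-4.33,-3.75)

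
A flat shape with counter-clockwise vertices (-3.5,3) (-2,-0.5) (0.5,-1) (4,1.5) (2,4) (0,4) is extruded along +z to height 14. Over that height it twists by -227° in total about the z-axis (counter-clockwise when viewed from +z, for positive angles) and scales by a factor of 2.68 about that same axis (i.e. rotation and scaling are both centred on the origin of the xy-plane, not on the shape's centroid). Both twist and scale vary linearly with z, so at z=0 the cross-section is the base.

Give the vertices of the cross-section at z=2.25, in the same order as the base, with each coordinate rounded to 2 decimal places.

Cross-section at z=2.25: (-1.31,5.71) (-2.42,1.00) (-0.24,-1.40) (5.22,-1.49) (5.06,2.57) (3.02,4.08)

t = z/height = 2.25/14 = 0.160714
s = 1 + (scale-1)·z/height = 1 + (2.68-1)·2.25/14 = 1.270000
θ = twist·z/height = -227°·2.25/14 = -36.4821° = -0.636734 rad
cos θ = 0.804042, sin θ = -0.594572 (intermediates below are computed at full precision and shown rounded to 5 d.p.)
v1: (-3.5,3) → rotate → (-1.03043,4.49313) → ×s → (-1.30865,5.70627) → (-1.31,5.71)
v2: (-2,-0.5) → rotate → (-1.90537,0.78712) → ×s → (-2.41982,0.99965) → (-2.42,1.00)
v3: (0.5,-1) → rotate → (-0.19255,-1.10133) → ×s → (-0.24454,-1.39869) → (-0.24,-1.40)
v4: (4,1.5) → rotate → (4.10803,-1.17223) → ×s → (5.21719,-1.48873) → (5.22,-1.49)
v5: (2,4) → rotate → (3.98637,2.02702) → ×s → (5.06269,2.57432) → (5.06,2.57)
v6: (0,4) → rotate → (2.37829,3.21617) → ×s → (3.02043,4.08453) → (3.02,4.08)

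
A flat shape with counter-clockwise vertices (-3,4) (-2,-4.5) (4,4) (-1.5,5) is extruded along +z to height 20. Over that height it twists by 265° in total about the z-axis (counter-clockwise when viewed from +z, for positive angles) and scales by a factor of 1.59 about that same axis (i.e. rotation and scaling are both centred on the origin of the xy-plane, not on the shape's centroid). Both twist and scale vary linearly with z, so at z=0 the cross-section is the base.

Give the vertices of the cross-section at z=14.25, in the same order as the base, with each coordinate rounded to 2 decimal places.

Cross-section at z=14.25: (5.08,-4.96) (1.83,6.75) (-4.74,-6.48) (3.19,-6.69)

t = z/height = 14.25/20 = 0.7125
s = 1 + (scale-1)·z/height = 1 + (1.59-1)·14.25/20 = 1.420375
θ = twist·z/height = 265°·14.25/20 = 188.8125° = 3.295400 rad
cos θ = -0.988195, sin θ = -0.153201 (intermediates below are computed at full precision and shown rounded to 5 d.p.)
v1: (-3,4) → rotate → (3.57739,-3.49318) → ×s → (5.08124,-4.96162) → (5.08,-4.96)
v2: (-2,-4.5) → rotate → (1.28698,4.75328) → ×s → (1.82800,6.75144) → (1.83,6.75)
v3: (4,4) → rotate → (-3.33997,-4.56559) → ×s → (-4.74402,-6.48484) → (-4.74,-6.48)
v4: (-1.5,5) → rotate → (2.24830,-4.71117) → ×s → (3.19343,-6.69163) → (3.19,-6.69)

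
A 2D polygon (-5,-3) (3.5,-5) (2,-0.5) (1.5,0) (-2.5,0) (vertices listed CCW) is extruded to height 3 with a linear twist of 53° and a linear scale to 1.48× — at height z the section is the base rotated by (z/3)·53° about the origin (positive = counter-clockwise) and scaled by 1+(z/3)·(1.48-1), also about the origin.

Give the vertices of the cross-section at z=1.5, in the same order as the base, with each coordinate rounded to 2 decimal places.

t = z/height = 1.5/3 = 0.5
s = 1 + (scale-1)·z/height = 1 + (1.48-1)·1.5/3 = 1.240000
θ = twist·z/height = 53°·1.5/3 = 26.5000° = 0.462512 rad
cos θ = 0.894934, sin θ = 0.446198 (intermediates below are computed at full precision and shown rounded to 5 d.p.)
v1: (-5,-3) → rotate → (-3.13608,-4.91579) → ×s → (-3.88874,-6.09558) → (-3.89,-6.10)
v2: (3.5,-5) → rotate → (5.36326,-2.91298) → ×s → (6.65044,-3.61209) → (6.65,-3.61)
v3: (2,-0.5) → rotate → (2.01297,0.44493) → ×s → (2.49608,0.55171) → (2.50,0.55)
v4: (1.5,0) → rotate → (1.34240,0.66930) → ×s → (1.66458,0.82993) → (1.66,0.83)
v5: (-2.5,0) → rotate → (-2.23734,-1.11549) → ×s → (-2.77430,-1.38321) → (-2.77,-1.38)

Cross-section at z=1.5: (-3.89,-6.10) (6.65,-3.61) (2.50,0.55) (1.66,0.83) (-2.77,-1.38)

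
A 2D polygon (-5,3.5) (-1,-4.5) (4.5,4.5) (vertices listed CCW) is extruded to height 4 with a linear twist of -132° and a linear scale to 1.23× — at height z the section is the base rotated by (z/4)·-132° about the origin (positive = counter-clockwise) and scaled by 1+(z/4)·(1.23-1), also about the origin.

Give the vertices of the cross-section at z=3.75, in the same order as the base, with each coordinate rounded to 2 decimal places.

t = z/height = 3.75/4 = 0.9375
s = 1 + (scale-1)·z/height = 1 + (1.23-1)·3.75/4 = 1.215625
θ = twist·z/height = -132°·3.75/4 = -123.7500° = -2.159845 rad
cos θ = -0.555570, sin θ = -0.831470 (intermediates below are computed at full precision and shown rounded to 5 d.p.)
v1: (-5,3.5) → rotate → (5.68799,2.21285) → ×s → (6.91447,2.69000) → (6.91,2.69)
v2: (-1,-4.5) → rotate → (-3.18604,3.33154) → ×s → (-3.87303,4.04990) → (-3.87,4.05)
v3: (4.5,4.5) → rotate → (1.24155,-6.24168) → ×s → (1.50926,-7.58754) → (1.51,-7.59)

Cross-section at z=3.75: (6.91,2.69) (-3.87,4.05) (1.51,-7.59)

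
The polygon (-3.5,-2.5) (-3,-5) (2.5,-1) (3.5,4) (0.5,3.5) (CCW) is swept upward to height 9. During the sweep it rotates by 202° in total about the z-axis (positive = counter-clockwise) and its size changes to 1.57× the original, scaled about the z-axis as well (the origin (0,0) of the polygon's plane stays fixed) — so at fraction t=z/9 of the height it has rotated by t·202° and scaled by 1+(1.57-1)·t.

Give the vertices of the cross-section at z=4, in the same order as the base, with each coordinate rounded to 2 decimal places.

t = z/height = 4/9 = 0.444444
s = 1 + (scale-1)·z/height = 1 + (1.57-1)·4/9 = 1.253333
θ = twist·z/height = 202°·4/9 = 89.7778° = 1.566918 rad
cos θ = 0.003878, sin θ = 0.999992 (intermediates below are computed at full precision and shown rounded to 5 d.p.)
v1: (-3.5,-2.5) → rotate → (2.48641,-3.50967) → ×s → (3.11630,-4.39879) → (3.12,-4.40)
v2: (-3,-5) → rotate → (4.98833,-3.01937) → ×s → (6.25204,-3.78428) → (6.25,-3.78)
v3: (2.5,-1) → rotate → (1.00969,2.49610) → ×s → (1.26548,3.12845) → (1.27,3.13)
v4: (3.5,4) → rotate → (-3.98640,3.51549) → ×s → (-4.99628,4.40608) → (-5.00,4.41)
v5: (0.5,3.5) → rotate → (-3.49803,0.51357) → ×s → (-4.38420,0.64368) → (-4.38,0.64)

Cross-section at z=4: (3.12,-4.40) (6.25,-3.78) (1.27,3.13) (-5.00,4.41) (-4.38,0.64)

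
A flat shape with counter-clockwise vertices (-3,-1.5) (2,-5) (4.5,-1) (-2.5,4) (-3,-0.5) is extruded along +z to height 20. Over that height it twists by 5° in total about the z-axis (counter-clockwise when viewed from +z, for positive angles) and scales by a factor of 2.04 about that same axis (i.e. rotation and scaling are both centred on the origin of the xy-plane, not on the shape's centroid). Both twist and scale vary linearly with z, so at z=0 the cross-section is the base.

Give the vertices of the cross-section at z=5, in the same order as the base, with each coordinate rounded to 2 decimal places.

t = z/height = 5/20 = 0.25
s = 1 + (scale-1)·z/height = 1 + (2.04-1)·5/20 = 1.260000
θ = twist·z/height = 5°·5/20 = 1.2500° = 0.021817 rad
cos θ = 0.999762, sin θ = 0.021815 (intermediates below are computed at full precision and shown rounded to 5 d.p.)
v1: (-3,-1.5) → rotate → (-2.96656,-1.56509) → ×s → (-3.73787,-1.97201) → (-3.74,-1.97)
v2: (2,-5) → rotate → (2.10860,-4.95518) → ×s → (2.65683,-6.24353) → (2.66,-6.24)
v3: (4.5,-1) → rotate → (4.52074,-0.90160) → ×s → (5.69614,-1.13601) → (5.70,-1.14)
v4: (-2.5,4) → rotate → (-2.58666,3.94451) → ×s → (-3.25920,4.97008) → (-3.26,4.97)
v5: (-3,-0.5) → rotate → (-2.98838,-0.56533) → ×s → (-3.76536,-0.71231) → (-3.77,-0.71)

Cross-section at z=5: (-3.74,-1.97) (2.66,-6.24) (5.70,-1.14) (-3.26,4.97) (-3.77,-0.71)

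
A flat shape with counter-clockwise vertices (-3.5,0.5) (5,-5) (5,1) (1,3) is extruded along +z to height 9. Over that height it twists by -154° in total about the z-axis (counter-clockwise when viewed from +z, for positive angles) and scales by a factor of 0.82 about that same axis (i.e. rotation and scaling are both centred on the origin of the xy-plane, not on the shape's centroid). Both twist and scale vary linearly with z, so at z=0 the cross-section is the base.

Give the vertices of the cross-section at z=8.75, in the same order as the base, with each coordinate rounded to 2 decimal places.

Cross-section at z=8.75: (2.70,1.10) (-5.64,1.48) (-3.15,-2.79) (0.54,-2.55)

t = z/height = 8.75/9 = 0.972222
s = 1 + (scale-1)·z/height = 1 + (0.82-1)·8.75/9 = 0.825000
θ = twist·z/height = -154°·8.75/9 = -149.7222° = -2.613146 rad
cos θ = -0.863591, sin θ = -0.504193 (intermediates below are computed at full precision and shown rounded to 5 d.p.)
v1: (-3.5,0.5) → rotate → (3.27467,1.33288) → ×s → (2.70160,1.09963) → (2.70,1.10)
v2: (5,-5) → rotate → (-6.83892,1.79699) → ×s → (-5.64211,1.48252) → (-5.64,1.48)
v3: (5,1) → rotate → (-3.81376,-3.38455) → ×s → (-3.14635,-2.79226) → (-3.15,-2.79)
v4: (1,3) → rotate → (0.64899,-3.09497) → ×s → (0.53541,-2.55335) → (0.54,-2.55)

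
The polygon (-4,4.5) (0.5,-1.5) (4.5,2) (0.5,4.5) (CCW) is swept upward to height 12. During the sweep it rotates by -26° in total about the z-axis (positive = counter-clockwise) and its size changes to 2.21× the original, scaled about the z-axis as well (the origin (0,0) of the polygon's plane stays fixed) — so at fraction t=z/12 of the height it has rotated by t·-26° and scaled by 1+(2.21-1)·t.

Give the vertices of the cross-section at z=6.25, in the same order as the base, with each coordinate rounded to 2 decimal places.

t = z/height = 6.25/12 = 0.520833
s = 1 + (scale-1)·z/height = 1 + (2.21-1)·6.25/12 = 1.630208
θ = twist·z/height = -26°·6.25/12 = -13.5417° = -0.236347 rad
cos θ = 0.972200, sin θ = -0.234152 (intermediates below are computed at full precision and shown rounded to 5 d.p.)
v1: (-4,4.5) → rotate → (-2.83511,5.31151) → ×s → (-4.62183,8.65887) → (-4.62,8.66)
v2: (0.5,-1.5) → rotate → (0.13487,-1.57538) → ×s → (0.21987,-2.56819) → (0.22,-2.57)
v3: (4.5,2) → rotate → (4.84320,0.89071) → ×s → (7.89543,1.45205) → (7.90,1.45)
v4: (0.5,4.5) → rotate → (1.53979,4.25782) → ×s → (2.51017,6.94114) → (2.51,6.94)

Cross-section at z=6.25: (-4.62,8.66) (0.22,-2.57) (7.90,1.45) (2.51,6.94)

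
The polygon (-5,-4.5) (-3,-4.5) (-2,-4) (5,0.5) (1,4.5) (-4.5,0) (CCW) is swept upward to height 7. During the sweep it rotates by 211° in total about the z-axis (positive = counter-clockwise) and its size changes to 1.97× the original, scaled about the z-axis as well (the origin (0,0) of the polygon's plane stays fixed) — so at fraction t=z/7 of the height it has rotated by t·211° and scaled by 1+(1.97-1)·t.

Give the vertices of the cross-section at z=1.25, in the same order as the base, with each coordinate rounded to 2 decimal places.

Cross-section at z=1.25: (-1.42,-7.76) (0.44,-6.33) (1.01,-5.15) (4.28,4.05) (-2.30,4.90) (-4.18,-3.23)

t = z/height = 1.25/7 = 0.178571
s = 1 + (scale-1)·z/height = 1 + (1.97-1)·1.25/7 = 1.173214
θ = twist·z/height = 211°·1.25/7 = 37.6786° = 0.657615 rad
cos θ = 0.791452, sin θ = 0.611231 (intermediates below are computed at full precision and shown rounded to 5 d.p.)
v1: (-5,-4.5) → rotate → (-1.20672,-6.61769) → ×s → (-1.41574,-7.76397) → (-1.42,-7.76)
v2: (-3,-4.5) → rotate → (0.37618,-5.39523) → ×s → (0.44134,-6.32976) → (0.44,-6.33)
v3: (-2,-4) → rotate → (0.86202,-4.38827) → ×s → (1.01133,-5.14838) → (1.01,-5.15)
v4: (5,0.5) → rotate → (3.65165,3.45188) → ×s → (4.28416,4.04980) → (4.28,4.05)
v5: (1,4.5) → rotate → (-1.95909,4.17277) → ×s → (-2.29843,4.89555) → (-2.30,4.90)
v6: (-4.5,0) → rotate → (-3.56153,-2.75054) → ×s → (-4.17844,-3.22697) → (-4.18,-3.23)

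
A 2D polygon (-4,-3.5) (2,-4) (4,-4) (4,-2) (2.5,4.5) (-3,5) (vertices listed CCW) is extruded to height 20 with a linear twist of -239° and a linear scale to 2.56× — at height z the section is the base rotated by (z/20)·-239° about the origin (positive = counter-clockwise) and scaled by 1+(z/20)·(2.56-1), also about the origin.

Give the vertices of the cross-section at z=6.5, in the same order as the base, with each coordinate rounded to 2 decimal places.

Cross-section at z=6.5: (-6.44,4.76) (-5.25,-4.23) (-4.60,-7.18) (-1.66,-6.53) (7.43,-2.23) (6.40,6.03)

t = z/height = 6.5/20 = 0.325
s = 1 + (scale-1)·z/height = 1 + (2.56-1)·6.5/20 = 1.507000
θ = twist·z/height = -239°·6.5/20 = -77.6750° = -1.355684 rad
cos θ = 0.213457, sin θ = -0.976953 (intermediates below are computed at full precision and shown rounded to 5 d.p.)
v1: (-4,-3.5) → rotate → (-4.27316,3.16071) → ×s → (-6.43965,4.76319) → (-6.44,4.76)
v2: (2,-4) → rotate → (-3.48090,-2.80773) → ×s → (-5.24571,-4.23125) → (-5.25,-4.23)
v3: (4,-4) → rotate → (-3.05398,-4.76164) → ×s → (-4.60235,-7.17579) → (-4.60,-7.18)
v4: (4,-2) → rotate → (-1.10008,-4.33472) → ×s → (-1.65782,-6.53243) → (-1.66,-6.53)
v5: (2.5,4.5) → rotate → (4.92993,-1.48183) → ×s → (7.42940,-2.23311) → (7.43,-2.23)
v6: (-3,5) → rotate → (4.24439,3.99814) → ×s → (6.39630,6.02520) → (6.40,6.03)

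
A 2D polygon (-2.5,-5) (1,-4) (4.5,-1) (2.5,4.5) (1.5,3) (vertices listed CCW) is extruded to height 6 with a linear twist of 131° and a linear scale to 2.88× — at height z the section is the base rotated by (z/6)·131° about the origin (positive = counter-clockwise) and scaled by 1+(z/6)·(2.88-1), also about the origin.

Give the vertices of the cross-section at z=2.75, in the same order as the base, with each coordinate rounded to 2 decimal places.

t = z/height = 2.75/6 = 0.458333
s = 1 + (scale-1)·z/height = 1 + (2.88-1)·2.75/6 = 1.861667
θ = twist·z/height = 131°·2.75/6 = 60.0417° = 1.047925 rad
cos θ = 0.499370, sin θ = 0.866389 (intermediates below are computed at full precision and shown rounded to 5 d.p.)
v1: (-2.5,-5) → rotate → (3.08352,-4.66282) → ×s → (5.74048,-8.68062) → (5.74,-8.68)
v2: (1,-4) → rotate → (3.96493,-1.13109) → ×s → (7.38137,-2.10572) → (7.38,-2.11)
v3: (4.5,-1) → rotate → (3.11355,3.39938) → ×s → (5.79640,6.32851) → (5.80,6.33)
v4: (2.5,4.5) → rotate → (-2.65032,4.41314) → ×s → (-4.93402,8.21579) → (-4.93,8.22)
v5: (1.5,3) → rotate → (-1.85011,2.79769) → ×s → (-3.44429,5.20837) → (-3.44,5.21)

Cross-section at z=2.75: (5.74,-8.68) (7.38,-2.11) (5.80,6.33) (-4.93,8.22) (-3.44,5.21)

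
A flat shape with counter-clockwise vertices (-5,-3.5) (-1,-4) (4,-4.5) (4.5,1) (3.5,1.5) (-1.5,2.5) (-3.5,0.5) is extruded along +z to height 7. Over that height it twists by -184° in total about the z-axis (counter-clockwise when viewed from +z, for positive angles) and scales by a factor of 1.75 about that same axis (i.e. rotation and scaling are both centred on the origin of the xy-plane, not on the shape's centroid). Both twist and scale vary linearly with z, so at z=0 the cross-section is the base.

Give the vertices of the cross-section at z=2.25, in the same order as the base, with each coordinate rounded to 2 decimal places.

Cross-section at z=2.25: (-6.91,3.10) (-4.90,-1.48) (-2.25,-7.13) (3.93,-4.16) (3.83,-2.77) (1.71,3.19) (-1.70,4.05)

t = z/height = 2.25/7 = 0.321429
s = 1 + (scale-1)·z/height = 1 + (1.75-1)·2.25/7 = 1.241071
θ = twist·z/height = -184°·2.25/7 = -59.1429° = -1.032238 rad
cos θ = 0.512899, sin θ = -0.858449 (intermediates below are computed at full precision and shown rounded to 5 d.p.)
v1: (-5,-3.5) → rotate → (-5.56907,2.49710) → ×s → (-6.91161,3.09908) → (-6.91,3.10)
v2: (-1,-4) → rotate → (-3.94669,-1.19315) → ×s → (-4.89813,-1.48078) → (-4.90,-1.48)
v3: (4,-4.5) → rotate → (-1.81142,-5.74184) → ×s → (-2.24810,-7.12604) → (-2.25,-7.13)
v4: (4.5,1) → rotate → (3.16650,-3.35012) → ×s → (3.92985,-4.15774) → (3.93,-4.16)
v5: (3.5,1.5) → rotate → (3.08282,-2.23522) → ×s → (3.82600,-2.77407) → (3.83,-2.77)
v6: (-1.5,2.5) → rotate → (1.37677,2.56992) → ×s → (1.70867,3.18946) → (1.71,3.19)
v7: (-3.5,0.5) → rotate → (-1.36592,3.26102) → ×s → (-1.69521,4.04716) → (-1.70,4.05)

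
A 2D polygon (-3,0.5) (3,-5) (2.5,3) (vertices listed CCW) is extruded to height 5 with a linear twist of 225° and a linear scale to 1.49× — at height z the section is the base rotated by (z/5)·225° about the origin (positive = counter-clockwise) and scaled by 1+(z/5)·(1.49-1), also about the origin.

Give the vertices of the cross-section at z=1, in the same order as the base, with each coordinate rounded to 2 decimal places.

t = z/height = 1/5 = 0.2
s = 1 + (scale-1)·z/height = 1 + (1.49-1)·1/5 = 1.098000
θ = twist·z/height = 225°·1/5 = 45.0000° = 0.785398 rad
cos θ = 0.707107, sin θ = 0.707107 (intermediates below are computed at full precision and shown rounded to 5 d.p.)
v1: (-3,0.5) → rotate → (-2.47487,-1.76777) → ×s → (-2.71741,-1.94101) → (-2.72,-1.94)
v2: (3,-5) → rotate → (5.65685,-1.41421) → ×s → (6.21123,-1.55281) → (6.21,-1.55)
v3: (2.5,3) → rotate → (-0.35355,3.88909) → ×s → (-0.38820,4.27022) → (-0.39,4.27)

Cross-section at z=1: (-2.72,-1.94) (6.21,-1.55) (-0.39,4.27)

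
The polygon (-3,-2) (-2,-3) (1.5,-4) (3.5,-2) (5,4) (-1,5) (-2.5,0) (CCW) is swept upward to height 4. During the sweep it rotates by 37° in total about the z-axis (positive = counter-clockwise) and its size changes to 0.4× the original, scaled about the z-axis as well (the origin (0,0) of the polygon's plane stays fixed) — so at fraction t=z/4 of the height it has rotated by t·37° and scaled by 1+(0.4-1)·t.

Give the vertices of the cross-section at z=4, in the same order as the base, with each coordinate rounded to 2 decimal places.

Cross-section at z=4: (-0.48,-1.36) (0.08,-1.44) (1.44,-0.92) (1.60,0.20) (0.63,2.48) (-1.52,1.36) (-0.80,-0.60)

t = z/height = 4/4 = 1
s = 1 + (scale-1)·z/height = 1 + (0.4-1)·4/4 = 0.400000
θ = twist·z/height = 37°·4/4 = 37.0000° = 0.645772 rad
cos θ = 0.798636, sin θ = 0.601815 (intermediates below are computed at full precision and shown rounded to 5 d.p.)
v1: (-3,-2) → rotate → (-1.19228,-3.40272) → ×s → (-0.47691,-1.36109) → (-0.48,-1.36)
v2: (-2,-3) → rotate → (0.20817,-3.59954) → ×s → (0.08327,-1.43981) → (0.08,-1.44)
v3: (1.5,-4) → rotate → (3.60521,-2.29182) → ×s → (1.44209,-0.91673) → (1.44,-0.92)
v4: (3.5,-2) → rotate → (3.99885,0.50908) → ×s → (1.59954,0.20363) → (1.60,0.20)
v5: (5,4) → rotate → (1.58592,6.20362) → ×s → (0.63437,2.48145) → (0.63,2.48)
v6: (-1,5) → rotate → (-3.80771,3.39136) → ×s → (-1.52308,1.35655) → (-1.52,1.36)
v7: (-2.5,0) → rotate → (-1.99659,-1.50454) → ×s → (-0.79864,-0.60182) → (-0.80,-0.60)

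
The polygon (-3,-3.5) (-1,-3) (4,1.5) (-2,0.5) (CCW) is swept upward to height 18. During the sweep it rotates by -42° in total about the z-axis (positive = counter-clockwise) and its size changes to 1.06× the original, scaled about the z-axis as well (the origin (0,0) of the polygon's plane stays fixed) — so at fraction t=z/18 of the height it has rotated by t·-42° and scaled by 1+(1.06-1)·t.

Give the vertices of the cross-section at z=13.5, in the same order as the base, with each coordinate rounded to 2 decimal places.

t = z/height = 13.5/18 = 0.75
s = 1 + (scale-1)·z/height = 1 + (1.06-1)·13.5/18 = 1.045000
θ = twist·z/height = -42°·13.5/18 = -31.5000° = -0.549779 rad
cos θ = 0.852640, sin θ = -0.522499 (intermediates below are computed at full precision and shown rounded to 5 d.p.)
v1: (-3,-3.5) → rotate → (-4.38667,-1.41674) → ×s → (-4.58407,-1.48050) → (-4.58,-1.48)
v2: (-1,-3) → rotate → (-2.42014,-2.03542) → ×s → (-2.52904,-2.12702) → (-2.53,-2.13)
v3: (4,1.5) → rotate → (4.19431,-0.81103) → ×s → (4.38305,-0.84753) → (4.38,-0.85)
v4: (-2,0.5) → rotate → (-1.44403,1.47132) → ×s → (-1.50901,1.53753) → (-1.51,1.54)

Cross-section at z=13.5: (-4.58,-1.48) (-2.53,-2.13) (4.38,-0.85) (-1.51,1.54)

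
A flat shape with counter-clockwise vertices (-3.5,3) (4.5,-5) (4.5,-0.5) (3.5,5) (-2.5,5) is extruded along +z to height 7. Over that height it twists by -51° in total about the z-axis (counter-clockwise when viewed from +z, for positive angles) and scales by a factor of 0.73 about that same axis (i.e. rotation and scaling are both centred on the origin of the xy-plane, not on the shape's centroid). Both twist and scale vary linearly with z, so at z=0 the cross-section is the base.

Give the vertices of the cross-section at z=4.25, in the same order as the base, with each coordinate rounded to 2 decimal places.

Cross-section at z=4.25: (-1.22,3.66) (1.08,-5.52) (3.01,-2.29) (4.66,2.08) (0.36,4.66)

t = z/height = 4.25/7 = 0.607143
s = 1 + (scale-1)·z/height = 1 + (0.73-1)·4.25/7 = 0.836071
θ = twist·z/height = -51°·4.25/7 = -30.9643° = -0.540429 rad
cos θ = 0.857488, sin θ = -0.514504 (intermediates below are computed at full precision and shown rounded to 5 d.p.)
v1: (-3.5,3) → rotate → (-1.45770,4.37323) → ×s → (-1.21874,3.65633) → (-1.22,3.66)
v2: (4.5,-5) → rotate → (1.28618,-6.60271) → ×s → (1.07534,-5.52034) → (1.08,-5.52)
v3: (4.5,-0.5) → rotate → (3.60144,-2.74401) → ×s → (3.01107,-2.29419) → (3.01,-2.29)
v4: (3.5,5) → rotate → (5.57373,2.48668) → ×s → (4.66003,2.07904) → (4.66,2.08)
v5: (-2.5,5) → rotate → (0.42880,5.57370) → ×s → (0.35851,4.66001) → (0.36,4.66)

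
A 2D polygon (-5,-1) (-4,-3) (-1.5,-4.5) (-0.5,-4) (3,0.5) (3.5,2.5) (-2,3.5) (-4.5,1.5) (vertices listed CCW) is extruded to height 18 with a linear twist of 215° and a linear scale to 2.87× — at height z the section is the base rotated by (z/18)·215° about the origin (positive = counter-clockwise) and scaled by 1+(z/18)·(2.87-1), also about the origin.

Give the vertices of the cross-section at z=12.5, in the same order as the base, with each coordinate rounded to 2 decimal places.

t = z/height = 12.5/18 = 0.694444
s = 1 + (scale-1)·z/height = 1 + (2.87-1)·12.5/18 = 2.298611
θ = twist·z/height = 215°·12.5/18 = 149.3056° = 2.605874 rad
cos θ = -0.859902, sin θ = 0.510460 (intermediates below are computed at full precision and shown rounded to 5 d.p.)
v1: (-5,-1) → rotate → (4.80997,-1.69240) → ×s → (11.05625,-3.89016) → (11.06,-3.89)
v2: (-4,-3) → rotate → (4.97099,0.53787) → ×s → (11.42636,1.23635) → (11.43,1.24)
v3: (-1.5,-4.5) → rotate → (3.58692,3.10387) → ×s → (8.24494,7.13459) → (8.24,7.13)
v4: (-0.5,-4) → rotate → (2.47179,3.18438) → ×s → (5.68168,7.31965) → (5.68,7.32)
v5: (3,0.5) → rotate → (-2.83494,1.10143) → ×s → (-6.51641,2.53175) → (-6.52,2.53)
v6: (3.5,2.5) → rotate → (-4.28581,-0.36315) → ×s → (-9.85140,-0.83473) → (-9.85,-0.83)
v7: (-2,3.5) → rotate → (-0.06680,-4.03058) → ×s → (-0.15356,-9.26473) → (-0.15,-9.26)
v8: (-4.5,1.5) → rotate → (3.10387,-3.58692) → ×s → (7.13459,-8.24494) → (7.13,-8.24)

Cross-section at z=12.5: (11.06,-3.89) (11.43,1.24) (8.24,7.13) (5.68,7.32) (-6.52,2.53) (-9.85,-0.83) (-0.15,-9.26) (7.13,-8.24)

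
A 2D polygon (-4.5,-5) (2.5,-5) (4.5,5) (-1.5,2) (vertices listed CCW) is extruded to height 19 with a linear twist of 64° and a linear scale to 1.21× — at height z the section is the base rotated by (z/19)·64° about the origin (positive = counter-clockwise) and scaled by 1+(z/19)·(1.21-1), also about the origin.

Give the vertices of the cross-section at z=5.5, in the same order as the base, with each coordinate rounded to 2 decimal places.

Cross-section at z=5.5: (-2.84,-6.55) (4.20,-4.19) (2.84,6.55) (-2.18,1.51)

t = z/height = 5.5/19 = 0.289474
s = 1 + (scale-1)·z/height = 1 + (1.21-1)·5.5/19 = 1.060789
θ = twist·z/height = 64°·5.5/19 = 18.5263° = 0.323345 rad
cos θ = 0.948178, sin θ = 0.317740 (intermediates below are computed at full precision and shown rounded to 5 d.p.)
v1: (-4.5,-5) → rotate → (-2.67810,-6.17072) → ×s → (-2.84090,-6.54583) → (-2.84,-6.55)
v2: (2.5,-5) → rotate → (3.95915,-3.94654) → ×s → (4.19982,-4.18645) → (4.20,-4.19)
v3: (4.5,5) → rotate → (2.67810,6.17072) → ×s → (2.84090,6.54583) → (2.84,6.55)
v4: (-1.5,2) → rotate → (-2.05775,1.41975) → ×s → (-2.18284,1.50605) → (-2.18,1.51)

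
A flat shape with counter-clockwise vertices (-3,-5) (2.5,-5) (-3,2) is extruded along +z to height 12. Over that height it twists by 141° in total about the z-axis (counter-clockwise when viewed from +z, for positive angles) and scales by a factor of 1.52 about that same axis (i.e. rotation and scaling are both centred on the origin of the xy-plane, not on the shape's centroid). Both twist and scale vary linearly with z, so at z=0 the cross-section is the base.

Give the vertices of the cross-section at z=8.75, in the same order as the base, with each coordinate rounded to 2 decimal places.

Cross-section at z=8.75: (7.64,-2.51) (5.96,4.89) (-1.77,-4.65)

t = z/height = 8.75/12 = 0.729167
s = 1 + (scale-1)·z/height = 1 + (1.52-1)·8.75/12 = 1.379167
θ = twist·z/height = 141°·8.75/12 = 102.8125° = 1.794417 rad
cos θ = -0.221761, sin θ = 0.975101 (intermediates below are computed at full precision and shown rounded to 5 d.p.)
v1: (-3,-5) → rotate → (5.54079,-1.81650) → ×s → (7.64167,-2.50525) → (7.64,-2.51)
v2: (2.5,-5) → rotate → (4.32110,3.54656) → ×s → (5.95952,4.89130) → (5.96,4.89)
v3: (-3,2) → rotate → (-1.28492,-3.36883) → ×s → (-1.77212,-4.64617) → (-1.77,-4.65)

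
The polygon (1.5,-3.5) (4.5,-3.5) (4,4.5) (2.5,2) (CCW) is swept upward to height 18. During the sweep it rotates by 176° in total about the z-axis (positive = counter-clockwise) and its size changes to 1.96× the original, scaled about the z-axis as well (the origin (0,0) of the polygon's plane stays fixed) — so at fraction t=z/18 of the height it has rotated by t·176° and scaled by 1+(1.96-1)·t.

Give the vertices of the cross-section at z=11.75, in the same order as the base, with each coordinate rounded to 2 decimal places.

t = z/height = 11.75/18 = 0.652778
s = 1 + (scale-1)·z/height = 1 + (1.96-1)·11.75/18 = 1.626667
θ = twist·z/height = 176°·11.75/18 = 114.8889° = 2.005189 rad
cos θ = -0.420860, sin θ = 0.907126 (intermediates below are computed at full precision and shown rounded to 5 d.p.)
v1: (1.5,-3.5) → rotate → (2.54365,2.83370) → ×s → (4.13767,4.60948) → (4.14,4.61)
v2: (4.5,-3.5) → rotate → (1.28107,5.55508) → ×s → (2.08387,9.03626) → (2.08,9.04)
v3: (4,4.5) → rotate → (-5.76551,1.73463) → ×s → (-9.37855,2.82167) → (-9.38,2.82)
v4: (2.5,2) → rotate → (-2.86640,1.42609) → ×s → (-4.66268,2.31978) → (-4.66,2.32)

Cross-section at z=11.75: (4.14,4.61) (2.08,9.04) (-9.38,2.82) (-4.66,2.32)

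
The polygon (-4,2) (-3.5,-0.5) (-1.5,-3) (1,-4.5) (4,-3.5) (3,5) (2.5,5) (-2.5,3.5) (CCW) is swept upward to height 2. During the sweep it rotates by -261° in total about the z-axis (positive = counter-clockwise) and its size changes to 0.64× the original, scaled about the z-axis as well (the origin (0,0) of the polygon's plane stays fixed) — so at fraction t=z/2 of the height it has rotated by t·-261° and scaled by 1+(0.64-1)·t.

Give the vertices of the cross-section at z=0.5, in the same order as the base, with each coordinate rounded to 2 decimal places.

Cross-section at z=0.5: (0.13,4.07) (-1.75,2.70) (-3.05,0.10) (-3.34,-2.54) (-1.37,-4.64) (5.27,-0.57) (5.08,-0.16) (1.94,3.40)

t = z/height = 0.5/2 = 0.25
s = 1 + (scale-1)·z/height = 1 + (0.64-1)·0.5/2 = 0.910000
θ = twist·z/height = -261°·0.5/2 = -65.2500° = -1.138827 rad
cos θ = 0.418660, sin θ = -0.908143 (intermediates below are computed at full precision and shown rounded to 5 d.p.)
v1: (-4,2) → rotate → (0.14165,4.46989) → ×s → (0.12890,4.06760) → (0.13,4.07)
v2: (-3.5,-0.5) → rotate → (-1.91938,2.96917) → ×s → (-1.74664,2.70195) → (-1.75,2.70)
v3: (-1.5,-3) → rotate → (-3.35242,0.10624) → ×s → (-3.05070,0.09667) → (-3.05,0.10)
v4: (1,-4.5) → rotate → (-3.66798,-2.79211) → ×s → (-3.33787,-2.54082) → (-3.34,-2.54)
v5: (4,-3.5) → rotate → (-1.50386,-5.09788) → ×s → (-1.36851,-4.63907) → (-1.37,-4.64)
v6: (3,5) → rotate → (5.79670,-0.63113) → ×s → (5.27499,-0.57433) → (5.27,-0.57)
v7: (2.5,5) → rotate → (5.58737,-0.17706) → ×s → (5.08450,-0.16112) → (5.08,-0.16)
v8: (-2.5,3.5) → rotate → (2.13185,3.73567) → ×s → (1.93999,3.39946) → (1.94,3.40)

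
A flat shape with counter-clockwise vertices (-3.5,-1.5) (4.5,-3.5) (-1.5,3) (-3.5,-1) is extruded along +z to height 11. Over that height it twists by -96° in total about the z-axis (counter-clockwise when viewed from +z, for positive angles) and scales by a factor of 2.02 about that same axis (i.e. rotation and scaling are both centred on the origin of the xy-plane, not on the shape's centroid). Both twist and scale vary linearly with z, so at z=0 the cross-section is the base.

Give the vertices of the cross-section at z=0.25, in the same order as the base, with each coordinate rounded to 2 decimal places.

Cross-section at z=0.25: (-3.64,-1.40) (4.46,-3.75) (-1.42,3.13) (-3.62,-0.89)

t = z/height = 0.25/11 = 0.0227273
s = 1 + (scale-1)·z/height = 1 + (2.02-1)·0.25/11 = 1.023182
θ = twist·z/height = -96°·0.25/11 = -2.1818° = -0.038080 rad
cos θ = 0.999275, sin θ = -0.038071 (intermediates below are computed at full precision and shown rounded to 5 d.p.)
v1: (-3.5,-1.5) → rotate → (-3.55457,-1.36567) → ×s → (-3.63697,-1.39732) → (-3.64,-1.40)
v2: (4.5,-3.5) → rotate → (4.36349,-3.66878) → ×s → (4.46464,-3.75383) → (4.46,-3.75)
v3: (-1.5,3) → rotate → (-1.38470,3.05493) → ×s → (-1.41680,3.12575) → (-1.42,3.13)
v4: (-3.5,-1) → rotate → (-3.53553,-0.86603) → ×s → (-3.61749,-0.88610) → (-3.62,-0.89)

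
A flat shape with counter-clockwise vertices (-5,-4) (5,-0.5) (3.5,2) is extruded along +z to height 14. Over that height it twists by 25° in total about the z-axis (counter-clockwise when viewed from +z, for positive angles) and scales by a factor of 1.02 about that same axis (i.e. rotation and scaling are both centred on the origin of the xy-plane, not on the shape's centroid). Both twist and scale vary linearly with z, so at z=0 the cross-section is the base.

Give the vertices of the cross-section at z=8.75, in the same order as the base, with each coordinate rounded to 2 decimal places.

t = z/height = 8.75/14 = 0.625
s = 1 + (scale-1)·z/height = 1 + (1.02-1)·8.75/14 = 1.012500
θ = twist·z/height = 25°·8.75/14 = 15.6250° = 0.272708 rad
cos θ = 0.963045, sin θ = 0.269340 (intermediates below are computed at full precision and shown rounded to 5 d.p.)
v1: (-5,-4) → rotate → (-3.73787,-5.19888) → ×s → (-3.78459,-5.26387) → (-3.78,-5.26)
v2: (5,-0.5) → rotate → (4.94990,0.86518) → ×s → (5.01177,0.87599) → (5.01,0.88)
v3: (3.5,2) → rotate → (2.83198,2.86878) → ×s → (2.86738,2.90464) → (2.87,2.90)

Cross-section at z=8.75: (-3.78,-5.26) (5.01,0.88) (2.87,2.90)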